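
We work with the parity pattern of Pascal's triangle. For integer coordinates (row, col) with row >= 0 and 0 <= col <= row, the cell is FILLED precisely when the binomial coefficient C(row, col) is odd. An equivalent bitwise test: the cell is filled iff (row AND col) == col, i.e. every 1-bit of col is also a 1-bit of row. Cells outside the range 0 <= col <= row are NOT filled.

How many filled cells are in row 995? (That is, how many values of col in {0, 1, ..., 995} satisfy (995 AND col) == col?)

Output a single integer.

995 in binary = 1111100011
popcount(995) = number of 1-bits in 1111100011 = 7
A col c satisfies (995 AND c) == c iff every set bit of c is also set in 995; each of the 7 set bits of 995 can independently be on or off in c.
count = 2^7 = 128

Answer: 128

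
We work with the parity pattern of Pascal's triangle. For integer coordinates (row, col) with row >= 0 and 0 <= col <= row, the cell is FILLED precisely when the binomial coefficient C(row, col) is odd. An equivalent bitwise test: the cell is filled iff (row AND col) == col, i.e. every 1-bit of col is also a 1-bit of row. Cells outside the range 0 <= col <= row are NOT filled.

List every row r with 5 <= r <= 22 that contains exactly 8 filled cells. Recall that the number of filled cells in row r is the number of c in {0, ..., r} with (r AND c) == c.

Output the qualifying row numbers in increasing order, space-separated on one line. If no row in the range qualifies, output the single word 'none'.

Row r has 2^popcount(r) filled cells, so we need popcount(r) = log2(8) = 3.
Scan r = 5..22 and keep those with exactly 3 one-bits:
r=5=101 popcount=2 -> skip
r=6=110 popcount=2 -> skip
r=7=111 popcount=3 -> KEEP
r=8=1000 popcount=1 -> skip
r=9=1001 popcount=2 -> skip
r=10=1010 popcount=2 -> skip
r=11=1011 popcount=3 -> KEEP
r=12=1100 popcount=2 -> skip
r=13=1101 popcount=3 -> KEEP
r=14=1110 popcount=3 -> KEEP
r=15=1111 popcount=4 -> skip
r=16=10000 popcount=1 -> skip
r=17=10001 popcount=2 -> skip
r=18=10010 popcount=2 -> skip
r=19=10011 popcount=3 -> KEEP
r=20=10100 popcount=2 -> skip
r=21=10101 popcount=3 -> KEEP
r=22=10110 popcount=3 -> KEEP
Kept rows: 7 11 13 14 19 21 22

Answer: 7 11 13 14 19 21 22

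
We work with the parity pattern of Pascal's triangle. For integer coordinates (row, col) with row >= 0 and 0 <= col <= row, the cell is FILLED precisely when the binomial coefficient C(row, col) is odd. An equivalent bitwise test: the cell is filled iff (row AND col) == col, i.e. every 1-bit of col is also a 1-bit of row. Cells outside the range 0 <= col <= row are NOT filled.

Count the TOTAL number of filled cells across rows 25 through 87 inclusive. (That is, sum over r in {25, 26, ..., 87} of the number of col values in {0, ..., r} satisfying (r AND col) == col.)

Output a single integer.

Answer: 860

Derivation:
r25=11001 pc3: +8 =8
r26=11010 pc3: +8 =16
r27=11011 pc4: +16 =32
r28=11100 pc3: +8 =40
r29=11101 pc4: +16 =56
r30=11110 pc4: +16 =72
r31=11111 pc5: +32 =104
r32=100000 pc1: +2 =106
r33=100001 pc2: +4 =110
r34=100010 pc2: +4 =114
r35=100011 pc3: +8 =122
r36=100100 pc2: +4 =126
r37=100101 pc3: +8 =134
r38=100110 pc3: +8 =142
r39=100111 pc4: +16 =158
r40=101000 pc2: +4 =162
r41=101001 pc3: +8 =170
r42=101010 pc3: +8 =178
r43=101011 pc4: +16 =194
r44=101100 pc3: +8 =202
r45=101101 pc4: +16 =218
r46=101110 pc4: +16 =234
r47=101111 pc5: +32 =266
r48=110000 pc2: +4 =270
r49=110001 pc3: +8 =278
r50=110010 pc3: +8 =286
r51=110011 pc4: +16 =302
r52=110100 pc3: +8 =310
r53=110101 pc4: +16 =326
r54=110110 pc4: +16 =342
r55=110111 pc5: +32 =374
r56=111000 pc3: +8 =382
r57=111001 pc4: +16 =398
r58=111010 pc4: +16 =414
r59=111011 pc5: +32 =446
r60=111100 pc4: +16 =462
r61=111101 pc5: +32 =494
r62=111110 pc5: +32 =526
r63=111111 pc6: +64 =590
r64=1000000 pc1: +2 =592
r65=1000001 pc2: +4 =596
r66=1000010 pc2: +4 =600
r67=1000011 pc3: +8 =608
r68=1000100 pc2: +4 =612
r69=1000101 pc3: +8 =620
r70=1000110 pc3: +8 =628
r71=1000111 pc4: +16 =644
r72=1001000 pc2: +4 =648
r73=1001001 pc3: +8 =656
r74=1001010 pc3: +8 =664
r75=1001011 pc4: +16 =680
r76=1001100 pc3: +8 =688
r77=1001101 pc4: +16 =704
r78=1001110 pc4: +16 =720
r79=1001111 pc5: +32 =752
r80=1010000 pc2: +4 =756
r81=1010001 pc3: +8 =764
r82=1010010 pc3: +8 =772
r83=1010011 pc4: +16 =788
r84=1010100 pc3: +8 =796
r85=1010101 pc4: +16 =812
r86=1010110 pc4: +16 =828
r87=1010111 pc5: +32 =860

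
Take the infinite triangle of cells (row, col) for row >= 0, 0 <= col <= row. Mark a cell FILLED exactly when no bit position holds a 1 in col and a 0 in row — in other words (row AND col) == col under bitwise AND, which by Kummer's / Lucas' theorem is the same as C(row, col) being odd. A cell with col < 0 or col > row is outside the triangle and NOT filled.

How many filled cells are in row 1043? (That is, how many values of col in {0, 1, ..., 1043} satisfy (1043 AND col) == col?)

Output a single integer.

1043 in binary = 10000010011
popcount(1043) = number of 1-bits in 10000010011 = 4
A col c satisfies (1043 AND c) == c iff every set bit of c is also set in 1043; each of the 4 set bits of 1043 can independently be on or off in c.
count = 2^4 = 16

Answer: 16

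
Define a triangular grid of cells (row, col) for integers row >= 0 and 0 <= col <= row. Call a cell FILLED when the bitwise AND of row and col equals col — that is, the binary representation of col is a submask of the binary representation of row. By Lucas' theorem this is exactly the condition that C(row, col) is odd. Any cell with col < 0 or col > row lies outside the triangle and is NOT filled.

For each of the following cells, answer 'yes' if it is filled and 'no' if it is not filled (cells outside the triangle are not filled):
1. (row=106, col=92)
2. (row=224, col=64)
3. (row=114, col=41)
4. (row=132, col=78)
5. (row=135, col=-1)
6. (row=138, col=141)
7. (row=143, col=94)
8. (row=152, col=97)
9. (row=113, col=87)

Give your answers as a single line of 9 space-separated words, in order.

(106,92): row=0b1101010, col=0b1011100, row AND col = 0b1001000 = 72; 72 != 92 -> empty
(224,64): row=0b11100000, col=0b1000000, row AND col = 0b1000000 = 64; 64 == 64 -> filled
(114,41): row=0b1110010, col=0b101001, row AND col = 0b100000 = 32; 32 != 41 -> empty
(132,78): row=0b10000100, col=0b1001110, row AND col = 0b100 = 4; 4 != 78 -> empty
(135,-1): col outside [0, 135] -> not filled
(138,141): col outside [0, 138] -> not filled
(143,94): row=0b10001111, col=0b1011110, row AND col = 0b1110 = 14; 14 != 94 -> empty
(152,97): row=0b10011000, col=0b1100001, row AND col = 0b0 = 0; 0 != 97 -> empty
(113,87): row=0b1110001, col=0b1010111, row AND col = 0b1010001 = 81; 81 != 87 -> empty

Answer: no yes no no no no no no no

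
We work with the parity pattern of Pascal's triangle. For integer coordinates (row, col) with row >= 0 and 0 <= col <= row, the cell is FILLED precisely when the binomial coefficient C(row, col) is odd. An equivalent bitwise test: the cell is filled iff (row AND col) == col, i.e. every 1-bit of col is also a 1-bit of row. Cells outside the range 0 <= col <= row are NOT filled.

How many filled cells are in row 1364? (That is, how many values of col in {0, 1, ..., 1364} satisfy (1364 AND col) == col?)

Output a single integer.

Answer: 32

Derivation:
1364 in binary = 10101010100
popcount(1364) = number of 1-bits in 10101010100 = 5
A col c satisfies (1364 AND c) == c iff every set bit of c is also set in 1364; each of the 5 set bits of 1364 can independently be on or off in c.
count = 2^5 = 32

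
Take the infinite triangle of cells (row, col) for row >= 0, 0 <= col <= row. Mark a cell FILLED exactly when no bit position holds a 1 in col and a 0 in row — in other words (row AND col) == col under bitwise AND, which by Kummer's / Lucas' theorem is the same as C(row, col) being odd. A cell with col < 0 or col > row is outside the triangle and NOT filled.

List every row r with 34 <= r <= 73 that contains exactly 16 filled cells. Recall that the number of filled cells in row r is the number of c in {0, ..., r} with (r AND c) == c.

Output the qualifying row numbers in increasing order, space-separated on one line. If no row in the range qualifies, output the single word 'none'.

Row r has 2^popcount(r) filled cells, so we need popcount(r) = log2(16) = 4.
Scan r = 34..73 and keep those with exactly 4 one-bits:
r=34=100010 popcount=2 -> skip
r=35=100011 popcount=3 -> skip
r=36=100100 popcount=2 -> skip
r=37=100101 popcount=3 -> skip
r=38=100110 popcount=3 -> skip
r=39=100111 popcount=4 -> KEEP
r=40=101000 popcount=2 -> skip
r=41=101001 popcount=3 -> skip
r=42=101010 popcount=3 -> skip
r=43=101011 popcount=4 -> KEEP
r=44=101100 popcount=3 -> skip
r=45=101101 popcount=4 -> KEEP
r=46=101110 popcount=4 -> KEEP
r=47=101111 popcount=5 -> skip
r=48=110000 popcount=2 -> skip
r=49=110001 popcount=3 -> skip
r=50=110010 popcount=3 -> skip
r=51=110011 popcount=4 -> KEEP
r=52=110100 popcount=3 -> skip
r=53=110101 popcount=4 -> KEEP
r=54=110110 popcount=4 -> KEEP
r=55=110111 popcount=5 -> skip
r=56=111000 popcount=3 -> skip
r=57=111001 popcount=4 -> KEEP
r=58=111010 popcount=4 -> KEEP
r=59=111011 popcount=5 -> skip
r=60=111100 popcount=4 -> KEEP
r=61=111101 popcount=5 -> skip
r=62=111110 popcount=5 -> skip
r=63=111111 popcount=6 -> skip
r=64=1000000 popcount=1 -> skip
r=65=1000001 popcount=2 -> skip
r=66=1000010 popcount=2 -> skip
r=67=1000011 popcount=3 -> skip
r=68=1000100 popcount=2 -> skip
r=69=1000101 popcount=3 -> skip
r=70=1000110 popcount=3 -> skip
r=71=1000111 popcount=4 -> KEEP
r=72=1001000 popcount=2 -> skip
r=73=1001001 popcount=3 -> skip
Kept rows: 39 43 45 46 51 53 54 57 58 60 71

Answer: 39 43 45 46 51 53 54 57 58 60 71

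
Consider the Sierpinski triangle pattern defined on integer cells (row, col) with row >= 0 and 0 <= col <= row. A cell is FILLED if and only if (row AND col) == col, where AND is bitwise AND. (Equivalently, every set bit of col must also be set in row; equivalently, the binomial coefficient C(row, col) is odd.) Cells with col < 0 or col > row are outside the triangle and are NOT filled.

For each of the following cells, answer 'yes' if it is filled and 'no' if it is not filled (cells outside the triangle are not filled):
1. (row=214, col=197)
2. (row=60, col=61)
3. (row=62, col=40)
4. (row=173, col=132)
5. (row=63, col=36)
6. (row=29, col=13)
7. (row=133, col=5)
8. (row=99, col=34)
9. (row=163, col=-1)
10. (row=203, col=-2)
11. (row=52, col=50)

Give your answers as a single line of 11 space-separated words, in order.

Answer: no no yes yes yes yes yes yes no no no

Derivation:
(214,197): row=0b11010110, col=0b11000101, row AND col = 0b11000100 = 196; 196 != 197 -> empty
(60,61): col outside [0, 60] -> not filled
(62,40): row=0b111110, col=0b101000, row AND col = 0b101000 = 40; 40 == 40 -> filled
(173,132): row=0b10101101, col=0b10000100, row AND col = 0b10000100 = 132; 132 == 132 -> filled
(63,36): row=0b111111, col=0b100100, row AND col = 0b100100 = 36; 36 == 36 -> filled
(29,13): row=0b11101, col=0b1101, row AND col = 0b1101 = 13; 13 == 13 -> filled
(133,5): row=0b10000101, col=0b101, row AND col = 0b101 = 5; 5 == 5 -> filled
(99,34): row=0b1100011, col=0b100010, row AND col = 0b100010 = 34; 34 == 34 -> filled
(163,-1): col outside [0, 163] -> not filled
(203,-2): col outside [0, 203] -> not filled
(52,50): row=0b110100, col=0b110010, row AND col = 0b110000 = 48; 48 != 50 -> empty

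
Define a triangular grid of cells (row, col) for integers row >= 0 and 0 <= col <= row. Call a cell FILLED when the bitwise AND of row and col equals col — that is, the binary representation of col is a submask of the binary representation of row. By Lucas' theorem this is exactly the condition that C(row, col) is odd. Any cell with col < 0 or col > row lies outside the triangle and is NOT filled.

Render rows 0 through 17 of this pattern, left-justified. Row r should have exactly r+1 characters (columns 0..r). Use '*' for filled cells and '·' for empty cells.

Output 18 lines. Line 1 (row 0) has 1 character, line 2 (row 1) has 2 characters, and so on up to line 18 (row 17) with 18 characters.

r0=0: *
r1=1: **
r2=10: *·*
r3=11: ****
r4=100: *···*
r5=101: **··**
r6=110: *·*·*·*
r7=111: ********
r8=1000: *·······*
r9=1001: **······**
r10=1010: *·*·····*·*
r11=1011: ****····****
r12=1100: *···*···*···*
r13=1101: **··**··**··**
r14=1110: *·*·*·*·*·*·*·*
r15=1111: ****************
r16=10000: *···············*
r17=10001: **··············**

Answer: *
**
*·*
****
*···*
**··**
*·*·*·*
********
*·······*
**······**
*·*·····*·*
****····****
*···*···*···*
**··**··**··**
*·*·*·*·*·*·*·*
****************
*···············*
**··············**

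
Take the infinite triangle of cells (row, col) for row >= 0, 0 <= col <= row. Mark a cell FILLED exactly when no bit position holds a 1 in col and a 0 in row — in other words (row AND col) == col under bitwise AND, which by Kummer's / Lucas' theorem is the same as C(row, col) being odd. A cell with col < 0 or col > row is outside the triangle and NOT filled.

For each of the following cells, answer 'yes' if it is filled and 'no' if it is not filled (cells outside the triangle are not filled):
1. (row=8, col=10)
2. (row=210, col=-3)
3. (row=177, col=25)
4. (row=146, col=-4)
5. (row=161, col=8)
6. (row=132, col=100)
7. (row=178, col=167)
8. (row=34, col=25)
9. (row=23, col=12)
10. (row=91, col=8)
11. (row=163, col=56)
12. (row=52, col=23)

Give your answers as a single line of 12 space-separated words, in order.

Answer: no no no no no no no no no yes no no

Derivation:
(8,10): col outside [0, 8] -> not filled
(210,-3): col outside [0, 210] -> not filled
(177,25): row=0b10110001, col=0b11001, row AND col = 0b10001 = 17; 17 != 25 -> empty
(146,-4): col outside [0, 146] -> not filled
(161,8): row=0b10100001, col=0b1000, row AND col = 0b0 = 0; 0 != 8 -> empty
(132,100): row=0b10000100, col=0b1100100, row AND col = 0b100 = 4; 4 != 100 -> empty
(178,167): row=0b10110010, col=0b10100111, row AND col = 0b10100010 = 162; 162 != 167 -> empty
(34,25): row=0b100010, col=0b11001, row AND col = 0b0 = 0; 0 != 25 -> empty
(23,12): row=0b10111, col=0b1100, row AND col = 0b100 = 4; 4 != 12 -> empty
(91,8): row=0b1011011, col=0b1000, row AND col = 0b1000 = 8; 8 == 8 -> filled
(163,56): row=0b10100011, col=0b111000, row AND col = 0b100000 = 32; 32 != 56 -> empty
(52,23): row=0b110100, col=0b10111, row AND col = 0b10100 = 20; 20 != 23 -> empty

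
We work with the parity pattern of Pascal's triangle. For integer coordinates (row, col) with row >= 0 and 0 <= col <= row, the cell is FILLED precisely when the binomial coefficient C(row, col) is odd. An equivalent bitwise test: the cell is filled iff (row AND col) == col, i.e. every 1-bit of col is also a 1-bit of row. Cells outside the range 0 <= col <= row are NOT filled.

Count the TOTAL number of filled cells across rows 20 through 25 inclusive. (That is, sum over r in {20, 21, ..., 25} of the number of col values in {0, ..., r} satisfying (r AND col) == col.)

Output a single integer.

Answer: 48

Derivation:
r20=10100 pc2: +4 =4
r21=10101 pc3: +8 =12
r22=10110 pc3: +8 =20
r23=10111 pc4: +16 =36
r24=11000 pc2: +4 =40
r25=11001 pc3: +8 =48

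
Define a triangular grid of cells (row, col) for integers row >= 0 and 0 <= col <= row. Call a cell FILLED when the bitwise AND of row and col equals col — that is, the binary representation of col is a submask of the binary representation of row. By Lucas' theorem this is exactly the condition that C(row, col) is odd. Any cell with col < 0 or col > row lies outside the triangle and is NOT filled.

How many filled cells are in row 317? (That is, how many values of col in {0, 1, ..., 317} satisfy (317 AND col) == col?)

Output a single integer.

317 in binary = 100111101
popcount(317) = number of 1-bits in 100111101 = 6
A col c satisfies (317 AND c) == c iff every set bit of c is also set in 317; each of the 6 set bits of 317 can independently be on or off in c.
count = 2^6 = 64

Answer: 64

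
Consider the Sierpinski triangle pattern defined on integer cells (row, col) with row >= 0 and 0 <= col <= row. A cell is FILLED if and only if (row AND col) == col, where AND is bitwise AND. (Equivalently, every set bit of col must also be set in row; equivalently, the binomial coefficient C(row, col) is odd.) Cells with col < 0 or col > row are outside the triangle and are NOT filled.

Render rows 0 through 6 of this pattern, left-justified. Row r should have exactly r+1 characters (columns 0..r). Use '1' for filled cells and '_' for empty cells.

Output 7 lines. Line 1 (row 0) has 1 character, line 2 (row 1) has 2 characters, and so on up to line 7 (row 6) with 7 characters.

r0=0: 1
r1=1: 11
r2=10: 1_1
r3=11: 1111
r4=100: 1___1
r5=101: 11__11
r6=110: 1_1_1_1

Answer: 1
11
1_1
1111
1___1
11__11
1_1_1_1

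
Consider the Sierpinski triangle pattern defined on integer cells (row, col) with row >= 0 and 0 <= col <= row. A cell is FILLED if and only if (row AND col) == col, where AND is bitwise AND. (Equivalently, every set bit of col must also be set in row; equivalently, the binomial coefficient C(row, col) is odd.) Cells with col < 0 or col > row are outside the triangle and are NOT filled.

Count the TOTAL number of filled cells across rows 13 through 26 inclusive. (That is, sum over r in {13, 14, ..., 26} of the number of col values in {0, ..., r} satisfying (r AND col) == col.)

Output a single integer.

Answer: 106

Derivation:
r13=1101 pc3: +8 =8
r14=1110 pc3: +8 =16
r15=1111 pc4: +16 =32
r16=10000 pc1: +2 =34
r17=10001 pc2: +4 =38
r18=10010 pc2: +4 =42
r19=10011 pc3: +8 =50
r20=10100 pc2: +4 =54
r21=10101 pc3: +8 =62
r22=10110 pc3: +8 =70
r23=10111 pc4: +16 =86
r24=11000 pc2: +4 =90
r25=11001 pc3: +8 =98
r26=11010 pc3: +8 =106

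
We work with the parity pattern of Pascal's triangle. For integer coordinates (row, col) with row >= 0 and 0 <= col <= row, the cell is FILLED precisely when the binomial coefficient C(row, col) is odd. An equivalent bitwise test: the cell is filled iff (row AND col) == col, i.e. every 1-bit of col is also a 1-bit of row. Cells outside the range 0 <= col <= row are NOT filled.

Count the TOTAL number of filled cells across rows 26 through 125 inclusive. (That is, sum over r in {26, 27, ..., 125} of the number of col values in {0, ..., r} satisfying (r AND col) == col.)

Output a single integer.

Answer: 1848

Derivation:
r26=11010 pc3: +8 =8
r27=11011 pc4: +16 =24
r28=11100 pc3: +8 =32
r29=11101 pc4: +16 =48
r30=11110 pc4: +16 =64
r31=11111 pc5: +32 =96
r32=100000 pc1: +2 =98
r33=100001 pc2: +4 =102
r34=100010 pc2: +4 =106
r35=100011 pc3: +8 =114
r36=100100 pc2: +4 =118
r37=100101 pc3: +8 =126
r38=100110 pc3: +8 =134
r39=100111 pc4: +16 =150
r40=101000 pc2: +4 =154
r41=101001 pc3: +8 =162
r42=101010 pc3: +8 =170
r43=101011 pc4: +16 =186
r44=101100 pc3: +8 =194
r45=101101 pc4: +16 =210
r46=101110 pc4: +16 =226
r47=101111 pc5: +32 =258
r48=110000 pc2: +4 =262
r49=110001 pc3: +8 =270
r50=110010 pc3: +8 =278
r51=110011 pc4: +16 =294
r52=110100 pc3: +8 =302
r53=110101 pc4: +16 =318
r54=110110 pc4: +16 =334
r55=110111 pc5: +32 =366
r56=111000 pc3: +8 =374
r57=111001 pc4: +16 =390
r58=111010 pc4: +16 =406
r59=111011 pc5: +32 =438
r60=111100 pc4: +16 =454
r61=111101 pc5: +32 =486
r62=111110 pc5: +32 =518
r63=111111 pc6: +64 =582
r64=1000000 pc1: +2 =584
r65=1000001 pc2: +4 =588
r66=1000010 pc2: +4 =592
r67=1000011 pc3: +8 =600
r68=1000100 pc2: +4 =604
r69=1000101 pc3: +8 =612
r70=1000110 pc3: +8 =620
r71=1000111 pc4: +16 =636
r72=1001000 pc2: +4 =640
r73=1001001 pc3: +8 =648
r74=1001010 pc3: +8 =656
r75=1001011 pc4: +16 =672
r76=1001100 pc3: +8 =680
r77=1001101 pc4: +16 =696
r78=1001110 pc4: +16 =712
r79=1001111 pc5: +32 =744
r80=1010000 pc2: +4 =748
r81=1010001 pc3: +8 =756
r82=1010010 pc3: +8 =764
r83=1010011 pc4: +16 =780
r84=1010100 pc3: +8 =788
r85=1010101 pc4: +16 =804
r86=1010110 pc4: +16 =820
r87=1010111 pc5: +32 =852
r88=1011000 pc3: +8 =860
r89=1011001 pc4: +16 =876
r90=1011010 pc4: +16 =892
r91=1011011 pc5: +32 =924
r92=1011100 pc4: +16 =940
r93=1011101 pc5: +32 =972
r94=1011110 pc5: +32 =1004
r95=1011111 pc6: +64 =1068
r96=1100000 pc2: +4 =1072
r97=1100001 pc3: +8 =1080
r98=1100010 pc3: +8 =1088
r99=1100011 pc4: +16 =1104
r100=1100100 pc3: +8 =1112
r101=1100101 pc4: +16 =1128
r102=1100110 pc4: +16 =1144
r103=1100111 pc5: +32 =1176
r104=1101000 pc3: +8 =1184
r105=1101001 pc4: +16 =1200
r106=1101010 pc4: +16 =1216
r107=1101011 pc5: +32 =1248
r108=1101100 pc4: +16 =1264
r109=1101101 pc5: +32 =1296
r110=1101110 pc5: +32 =1328
r111=1101111 pc6: +64 =1392
r112=1110000 pc3: +8 =1400
r113=1110001 pc4: +16 =1416
r114=1110010 pc4: +16 =1432
r115=1110011 pc5: +32 =1464
r116=1110100 pc4: +16 =1480
r117=1110101 pc5: +32 =1512
r118=1110110 pc5: +32 =1544
r119=1110111 pc6: +64 =1608
r120=1111000 pc4: +16 =1624
r121=1111001 pc5: +32 =1656
r122=1111010 pc5: +32 =1688
r123=1111011 pc6: +64 =1752
r124=1111100 pc5: +32 =1784
r125=1111101 pc6: +64 =1848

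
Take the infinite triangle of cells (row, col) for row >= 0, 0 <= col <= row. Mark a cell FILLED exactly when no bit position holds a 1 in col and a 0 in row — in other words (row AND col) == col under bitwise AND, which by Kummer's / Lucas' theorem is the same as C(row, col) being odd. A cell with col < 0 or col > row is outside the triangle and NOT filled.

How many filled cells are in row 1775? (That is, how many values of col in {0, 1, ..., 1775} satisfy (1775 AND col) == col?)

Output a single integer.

1775 in binary = 11011101111
popcount(1775) = number of 1-bits in 11011101111 = 9
A col c satisfies (1775 AND c) == c iff every set bit of c is also set in 1775; each of the 9 set bits of 1775 can independently be on or off in c.
count = 2^9 = 512

Answer: 512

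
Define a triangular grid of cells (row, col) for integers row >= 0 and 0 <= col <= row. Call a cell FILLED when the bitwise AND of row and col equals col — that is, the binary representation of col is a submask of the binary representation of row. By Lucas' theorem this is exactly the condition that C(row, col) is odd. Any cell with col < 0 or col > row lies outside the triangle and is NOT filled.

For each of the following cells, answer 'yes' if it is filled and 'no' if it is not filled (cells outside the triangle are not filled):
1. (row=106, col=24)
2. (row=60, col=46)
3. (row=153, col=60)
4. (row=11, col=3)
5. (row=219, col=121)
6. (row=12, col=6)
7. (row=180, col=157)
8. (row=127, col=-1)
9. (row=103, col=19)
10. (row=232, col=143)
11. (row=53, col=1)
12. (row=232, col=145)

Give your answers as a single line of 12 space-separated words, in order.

(106,24): row=0b1101010, col=0b11000, row AND col = 0b1000 = 8; 8 != 24 -> empty
(60,46): row=0b111100, col=0b101110, row AND col = 0b101100 = 44; 44 != 46 -> empty
(153,60): row=0b10011001, col=0b111100, row AND col = 0b11000 = 24; 24 != 60 -> empty
(11,3): row=0b1011, col=0b11, row AND col = 0b11 = 3; 3 == 3 -> filled
(219,121): row=0b11011011, col=0b1111001, row AND col = 0b1011001 = 89; 89 != 121 -> empty
(12,6): row=0b1100, col=0b110, row AND col = 0b100 = 4; 4 != 6 -> empty
(180,157): row=0b10110100, col=0b10011101, row AND col = 0b10010100 = 148; 148 != 157 -> empty
(127,-1): col outside [0, 127] -> not filled
(103,19): row=0b1100111, col=0b10011, row AND col = 0b11 = 3; 3 != 19 -> empty
(232,143): row=0b11101000, col=0b10001111, row AND col = 0b10001000 = 136; 136 != 143 -> empty
(53,1): row=0b110101, col=0b1, row AND col = 0b1 = 1; 1 == 1 -> filled
(232,145): row=0b11101000, col=0b10010001, row AND col = 0b10000000 = 128; 128 != 145 -> empty

Answer: no no no yes no no no no no no yes no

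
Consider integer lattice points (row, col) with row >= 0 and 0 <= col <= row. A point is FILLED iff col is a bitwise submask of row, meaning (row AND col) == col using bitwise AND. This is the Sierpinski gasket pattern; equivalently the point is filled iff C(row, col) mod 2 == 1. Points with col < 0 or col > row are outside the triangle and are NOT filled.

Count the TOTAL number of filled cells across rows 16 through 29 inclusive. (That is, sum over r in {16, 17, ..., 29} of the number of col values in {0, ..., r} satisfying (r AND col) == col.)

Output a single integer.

r16=10000 pc1: +2 =2
r17=10001 pc2: +4 =6
r18=10010 pc2: +4 =10
r19=10011 pc3: +8 =18
r20=10100 pc2: +4 =22
r21=10101 pc3: +8 =30
r22=10110 pc3: +8 =38
r23=10111 pc4: +16 =54
r24=11000 pc2: +4 =58
r25=11001 pc3: +8 =66
r26=11010 pc3: +8 =74
r27=11011 pc4: +16 =90
r28=11100 pc3: +8 =98
r29=11101 pc4: +16 =114

Answer: 114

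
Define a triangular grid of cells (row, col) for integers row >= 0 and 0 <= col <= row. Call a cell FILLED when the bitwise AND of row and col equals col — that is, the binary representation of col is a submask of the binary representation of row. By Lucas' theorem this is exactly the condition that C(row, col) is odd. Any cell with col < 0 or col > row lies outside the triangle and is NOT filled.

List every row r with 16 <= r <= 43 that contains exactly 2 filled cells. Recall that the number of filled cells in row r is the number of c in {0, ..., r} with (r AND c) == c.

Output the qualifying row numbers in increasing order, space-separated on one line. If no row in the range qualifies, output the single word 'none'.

Answer: 16 32

Derivation:
Row r has 2^popcount(r) filled cells, so we need popcount(r) = log2(2) = 1.
Scan r = 16..43 and keep those with exactly 1 one-bits:
r=16=10000 popcount=1 -> KEEP
r=17=10001 popcount=2 -> skip
r=18=10010 popcount=2 -> skip
r=19=10011 popcount=3 -> skip
r=20=10100 popcount=2 -> skip
r=21=10101 popcount=3 -> skip
r=22=10110 popcount=3 -> skip
r=23=10111 popcount=4 -> skip
r=24=11000 popcount=2 -> skip
r=25=11001 popcount=3 -> skip
r=26=11010 popcount=3 -> skip
r=27=11011 popcount=4 -> skip
r=28=11100 popcount=3 -> skip
r=29=11101 popcount=4 -> skip
r=30=11110 popcount=4 -> skip
r=31=11111 popcount=5 -> skip
r=32=100000 popcount=1 -> KEEP
r=33=100001 popcount=2 -> skip
r=34=100010 popcount=2 -> skip
r=35=100011 popcount=3 -> skip
r=36=100100 popcount=2 -> skip
r=37=100101 popcount=3 -> skip
r=38=100110 popcount=3 -> skip
r=39=100111 popcount=4 -> skip
r=40=101000 popcount=2 -> skip
r=41=101001 popcount=3 -> skip
r=42=101010 popcount=3 -> skip
r=43=101011 popcount=4 -> skip
Kept rows: 16 32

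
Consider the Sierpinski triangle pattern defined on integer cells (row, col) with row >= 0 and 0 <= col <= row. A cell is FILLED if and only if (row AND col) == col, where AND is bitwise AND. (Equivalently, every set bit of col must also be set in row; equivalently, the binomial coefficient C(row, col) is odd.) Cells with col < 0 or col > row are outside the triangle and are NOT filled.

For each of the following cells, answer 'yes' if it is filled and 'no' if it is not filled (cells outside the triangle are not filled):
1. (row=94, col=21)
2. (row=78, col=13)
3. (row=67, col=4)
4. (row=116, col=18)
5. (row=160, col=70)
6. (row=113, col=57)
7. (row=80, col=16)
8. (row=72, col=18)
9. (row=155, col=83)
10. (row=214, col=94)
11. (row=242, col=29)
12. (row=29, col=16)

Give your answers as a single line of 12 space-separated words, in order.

Answer: no no no no no no yes no no no no yes

Derivation:
(94,21): row=0b1011110, col=0b10101, row AND col = 0b10100 = 20; 20 != 21 -> empty
(78,13): row=0b1001110, col=0b1101, row AND col = 0b1100 = 12; 12 != 13 -> empty
(67,4): row=0b1000011, col=0b100, row AND col = 0b0 = 0; 0 != 4 -> empty
(116,18): row=0b1110100, col=0b10010, row AND col = 0b10000 = 16; 16 != 18 -> empty
(160,70): row=0b10100000, col=0b1000110, row AND col = 0b0 = 0; 0 != 70 -> empty
(113,57): row=0b1110001, col=0b111001, row AND col = 0b110001 = 49; 49 != 57 -> empty
(80,16): row=0b1010000, col=0b10000, row AND col = 0b10000 = 16; 16 == 16 -> filled
(72,18): row=0b1001000, col=0b10010, row AND col = 0b0 = 0; 0 != 18 -> empty
(155,83): row=0b10011011, col=0b1010011, row AND col = 0b10011 = 19; 19 != 83 -> empty
(214,94): row=0b11010110, col=0b1011110, row AND col = 0b1010110 = 86; 86 != 94 -> empty
(242,29): row=0b11110010, col=0b11101, row AND col = 0b10000 = 16; 16 != 29 -> empty
(29,16): row=0b11101, col=0b10000, row AND col = 0b10000 = 16; 16 == 16 -> filled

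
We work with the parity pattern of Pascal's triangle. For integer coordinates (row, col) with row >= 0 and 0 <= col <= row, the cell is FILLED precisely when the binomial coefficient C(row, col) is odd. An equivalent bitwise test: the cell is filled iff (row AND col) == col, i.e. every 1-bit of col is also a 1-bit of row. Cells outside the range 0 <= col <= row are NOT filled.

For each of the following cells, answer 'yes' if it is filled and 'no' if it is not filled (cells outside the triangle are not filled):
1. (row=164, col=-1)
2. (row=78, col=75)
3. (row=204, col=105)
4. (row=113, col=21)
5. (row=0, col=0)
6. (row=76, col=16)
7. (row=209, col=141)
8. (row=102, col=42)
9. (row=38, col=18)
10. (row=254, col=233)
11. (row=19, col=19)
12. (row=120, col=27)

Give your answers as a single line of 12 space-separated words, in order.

(164,-1): col outside [0, 164] -> not filled
(78,75): row=0b1001110, col=0b1001011, row AND col = 0b1001010 = 74; 74 != 75 -> empty
(204,105): row=0b11001100, col=0b1101001, row AND col = 0b1001000 = 72; 72 != 105 -> empty
(113,21): row=0b1110001, col=0b10101, row AND col = 0b10001 = 17; 17 != 21 -> empty
(0,0): row=0b0, col=0b0, row AND col = 0b0 = 0; 0 == 0 -> filled
(76,16): row=0b1001100, col=0b10000, row AND col = 0b0 = 0; 0 != 16 -> empty
(209,141): row=0b11010001, col=0b10001101, row AND col = 0b10000001 = 129; 129 != 141 -> empty
(102,42): row=0b1100110, col=0b101010, row AND col = 0b100010 = 34; 34 != 42 -> empty
(38,18): row=0b100110, col=0b10010, row AND col = 0b10 = 2; 2 != 18 -> empty
(254,233): row=0b11111110, col=0b11101001, row AND col = 0b11101000 = 232; 232 != 233 -> empty
(19,19): row=0b10011, col=0b10011, row AND col = 0b10011 = 19; 19 == 19 -> filled
(120,27): row=0b1111000, col=0b11011, row AND col = 0b11000 = 24; 24 != 27 -> empty

Answer: no no no no yes no no no no no yes no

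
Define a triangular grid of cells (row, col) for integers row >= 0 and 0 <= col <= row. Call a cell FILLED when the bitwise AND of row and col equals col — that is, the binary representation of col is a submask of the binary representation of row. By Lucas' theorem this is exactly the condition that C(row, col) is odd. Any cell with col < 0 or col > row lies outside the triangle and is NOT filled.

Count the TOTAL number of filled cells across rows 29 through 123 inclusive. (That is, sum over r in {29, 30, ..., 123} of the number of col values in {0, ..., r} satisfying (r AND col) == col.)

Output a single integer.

r29=11101 pc4: +16 =16
r30=11110 pc4: +16 =32
r31=11111 pc5: +32 =64
r32=100000 pc1: +2 =66
r33=100001 pc2: +4 =70
r34=100010 pc2: +4 =74
r35=100011 pc3: +8 =82
r36=100100 pc2: +4 =86
r37=100101 pc3: +8 =94
r38=100110 pc3: +8 =102
r39=100111 pc4: +16 =118
r40=101000 pc2: +4 =122
r41=101001 pc3: +8 =130
r42=101010 pc3: +8 =138
r43=101011 pc4: +16 =154
r44=101100 pc3: +8 =162
r45=101101 pc4: +16 =178
r46=101110 pc4: +16 =194
r47=101111 pc5: +32 =226
r48=110000 pc2: +4 =230
r49=110001 pc3: +8 =238
r50=110010 pc3: +8 =246
r51=110011 pc4: +16 =262
r52=110100 pc3: +8 =270
r53=110101 pc4: +16 =286
r54=110110 pc4: +16 =302
r55=110111 pc5: +32 =334
r56=111000 pc3: +8 =342
r57=111001 pc4: +16 =358
r58=111010 pc4: +16 =374
r59=111011 pc5: +32 =406
r60=111100 pc4: +16 =422
r61=111101 pc5: +32 =454
r62=111110 pc5: +32 =486
r63=111111 pc6: +64 =550
r64=1000000 pc1: +2 =552
r65=1000001 pc2: +4 =556
r66=1000010 pc2: +4 =560
r67=1000011 pc3: +8 =568
r68=1000100 pc2: +4 =572
r69=1000101 pc3: +8 =580
r70=1000110 pc3: +8 =588
r71=1000111 pc4: +16 =604
r72=1001000 pc2: +4 =608
r73=1001001 pc3: +8 =616
r74=1001010 pc3: +8 =624
r75=1001011 pc4: +16 =640
r76=1001100 pc3: +8 =648
r77=1001101 pc4: +16 =664
r78=1001110 pc4: +16 =680
r79=1001111 pc5: +32 =712
r80=1010000 pc2: +4 =716
r81=1010001 pc3: +8 =724
r82=1010010 pc3: +8 =732
r83=1010011 pc4: +16 =748
r84=1010100 pc3: +8 =756
r85=1010101 pc4: +16 =772
r86=1010110 pc4: +16 =788
r87=1010111 pc5: +32 =820
r88=1011000 pc3: +8 =828
r89=1011001 pc4: +16 =844
r90=1011010 pc4: +16 =860
r91=1011011 pc5: +32 =892
r92=1011100 pc4: +16 =908
r93=1011101 pc5: +32 =940
r94=1011110 pc5: +32 =972
r95=1011111 pc6: +64 =1036
r96=1100000 pc2: +4 =1040
r97=1100001 pc3: +8 =1048
r98=1100010 pc3: +8 =1056
r99=1100011 pc4: +16 =1072
r100=1100100 pc3: +8 =1080
r101=1100101 pc4: +16 =1096
r102=1100110 pc4: +16 =1112
r103=1100111 pc5: +32 =1144
r104=1101000 pc3: +8 =1152
r105=1101001 pc4: +16 =1168
r106=1101010 pc4: +16 =1184
r107=1101011 pc5: +32 =1216
r108=1101100 pc4: +16 =1232
r109=1101101 pc5: +32 =1264
r110=1101110 pc5: +32 =1296
r111=1101111 pc6: +64 =1360
r112=1110000 pc3: +8 =1368
r113=1110001 pc4: +16 =1384
r114=1110010 pc4: +16 =1400
r115=1110011 pc5: +32 =1432
r116=1110100 pc4: +16 =1448
r117=1110101 pc5: +32 =1480
r118=1110110 pc5: +32 =1512
r119=1110111 pc6: +64 =1576
r120=1111000 pc4: +16 =1592
r121=1111001 pc5: +32 =1624
r122=1111010 pc5: +32 =1656
r123=1111011 pc6: +64 =1720

Answer: 1720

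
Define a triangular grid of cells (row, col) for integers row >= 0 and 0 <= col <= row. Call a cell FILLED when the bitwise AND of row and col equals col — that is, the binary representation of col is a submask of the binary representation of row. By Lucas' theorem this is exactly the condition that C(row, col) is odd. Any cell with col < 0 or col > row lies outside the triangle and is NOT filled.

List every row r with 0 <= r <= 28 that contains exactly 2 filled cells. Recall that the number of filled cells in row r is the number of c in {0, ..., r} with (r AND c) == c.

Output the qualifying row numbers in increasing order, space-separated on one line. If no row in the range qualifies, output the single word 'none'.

Answer: 1 2 4 8 16

Derivation:
Row r has 2^popcount(r) filled cells, so we need popcount(r) = log2(2) = 1.
Scan r = 0..28 and keep those with exactly 1 one-bits:
r=0=0 popcount=0 -> skip
r=1=1 popcount=1 -> KEEP
r=2=10 popcount=1 -> KEEP
r=3=11 popcount=2 -> skip
r=4=100 popcount=1 -> KEEP
r=5=101 popcount=2 -> skip
r=6=110 popcount=2 -> skip
r=7=111 popcount=3 -> skip
r=8=1000 popcount=1 -> KEEP
r=9=1001 popcount=2 -> skip
r=10=1010 popcount=2 -> skip
r=11=1011 popcount=3 -> skip
r=12=1100 popcount=2 -> skip
r=13=1101 popcount=3 -> skip
r=14=1110 popcount=3 -> skip
r=15=1111 popcount=4 -> skip
r=16=10000 popcount=1 -> KEEP
r=17=10001 popcount=2 -> skip
r=18=10010 popcount=2 -> skip
r=19=10011 popcount=3 -> skip
r=20=10100 popcount=2 -> skip
r=21=10101 popcount=3 -> skip
r=22=10110 popcount=3 -> skip
r=23=10111 popcount=4 -> skip
r=24=11000 popcount=2 -> skip
r=25=11001 popcount=3 -> skip
r=26=11010 popcount=3 -> skip
r=27=11011 popcount=4 -> skip
r=28=11100 popcount=3 -> skip
Kept rows: 1 2 4 8 16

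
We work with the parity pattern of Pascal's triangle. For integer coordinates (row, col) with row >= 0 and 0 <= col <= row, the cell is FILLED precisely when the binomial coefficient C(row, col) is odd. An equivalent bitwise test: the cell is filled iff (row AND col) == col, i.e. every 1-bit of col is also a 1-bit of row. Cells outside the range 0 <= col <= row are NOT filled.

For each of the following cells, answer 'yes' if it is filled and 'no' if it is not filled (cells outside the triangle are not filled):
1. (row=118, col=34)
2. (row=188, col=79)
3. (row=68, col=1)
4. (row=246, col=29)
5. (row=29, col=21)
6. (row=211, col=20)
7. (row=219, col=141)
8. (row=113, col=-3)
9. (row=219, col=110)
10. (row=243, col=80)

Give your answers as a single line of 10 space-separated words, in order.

(118,34): row=0b1110110, col=0b100010, row AND col = 0b100010 = 34; 34 == 34 -> filled
(188,79): row=0b10111100, col=0b1001111, row AND col = 0b1100 = 12; 12 != 79 -> empty
(68,1): row=0b1000100, col=0b1, row AND col = 0b0 = 0; 0 != 1 -> empty
(246,29): row=0b11110110, col=0b11101, row AND col = 0b10100 = 20; 20 != 29 -> empty
(29,21): row=0b11101, col=0b10101, row AND col = 0b10101 = 21; 21 == 21 -> filled
(211,20): row=0b11010011, col=0b10100, row AND col = 0b10000 = 16; 16 != 20 -> empty
(219,141): row=0b11011011, col=0b10001101, row AND col = 0b10001001 = 137; 137 != 141 -> empty
(113,-3): col outside [0, 113] -> not filled
(219,110): row=0b11011011, col=0b1101110, row AND col = 0b1001010 = 74; 74 != 110 -> empty
(243,80): row=0b11110011, col=0b1010000, row AND col = 0b1010000 = 80; 80 == 80 -> filled

Answer: yes no no no yes no no no no yes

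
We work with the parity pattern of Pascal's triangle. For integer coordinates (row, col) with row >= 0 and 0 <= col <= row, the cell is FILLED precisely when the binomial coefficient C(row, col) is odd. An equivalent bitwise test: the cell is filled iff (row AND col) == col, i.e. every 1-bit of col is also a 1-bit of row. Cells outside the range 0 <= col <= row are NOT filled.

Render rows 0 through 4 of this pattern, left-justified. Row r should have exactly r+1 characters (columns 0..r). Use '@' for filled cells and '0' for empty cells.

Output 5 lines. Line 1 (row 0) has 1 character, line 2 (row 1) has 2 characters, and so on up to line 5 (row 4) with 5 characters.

r0=0: @
r1=1: @@
r2=10: @0@
r3=11: @@@@
r4=100: @000@

Answer: @
@@
@0@
@@@@
@000@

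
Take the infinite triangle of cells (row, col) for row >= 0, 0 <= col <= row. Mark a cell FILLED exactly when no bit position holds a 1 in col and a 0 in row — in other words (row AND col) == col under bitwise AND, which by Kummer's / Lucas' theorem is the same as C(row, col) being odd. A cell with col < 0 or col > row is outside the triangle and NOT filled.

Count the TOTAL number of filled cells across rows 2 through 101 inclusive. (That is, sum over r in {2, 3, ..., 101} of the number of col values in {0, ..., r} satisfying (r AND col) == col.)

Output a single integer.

Answer: 1272

Derivation:
r2=10 pc1: +2 =2
r3=11 pc2: +4 =6
r4=100 pc1: +2 =8
r5=101 pc2: +4 =12
r6=110 pc2: +4 =16
r7=111 pc3: +8 =24
r8=1000 pc1: +2 =26
r9=1001 pc2: +4 =30
r10=1010 pc2: +4 =34
r11=1011 pc3: +8 =42
r12=1100 pc2: +4 =46
r13=1101 pc3: +8 =54
r14=1110 pc3: +8 =62
r15=1111 pc4: +16 =78
r16=10000 pc1: +2 =80
r17=10001 pc2: +4 =84
r18=10010 pc2: +4 =88
r19=10011 pc3: +8 =96
r20=10100 pc2: +4 =100
r21=10101 pc3: +8 =108
r22=10110 pc3: +8 =116
r23=10111 pc4: +16 =132
r24=11000 pc2: +4 =136
r25=11001 pc3: +8 =144
r26=11010 pc3: +8 =152
r27=11011 pc4: +16 =168
r28=11100 pc3: +8 =176
r29=11101 pc4: +16 =192
r30=11110 pc4: +16 =208
r31=11111 pc5: +32 =240
r32=100000 pc1: +2 =242
r33=100001 pc2: +4 =246
r34=100010 pc2: +4 =250
r35=100011 pc3: +8 =258
r36=100100 pc2: +4 =262
r37=100101 pc3: +8 =270
r38=100110 pc3: +8 =278
r39=100111 pc4: +16 =294
r40=101000 pc2: +4 =298
r41=101001 pc3: +8 =306
r42=101010 pc3: +8 =314
r43=101011 pc4: +16 =330
r44=101100 pc3: +8 =338
r45=101101 pc4: +16 =354
r46=101110 pc4: +16 =370
r47=101111 pc5: +32 =402
r48=110000 pc2: +4 =406
r49=110001 pc3: +8 =414
r50=110010 pc3: +8 =422
r51=110011 pc4: +16 =438
r52=110100 pc3: +8 =446
r53=110101 pc4: +16 =462
r54=110110 pc4: +16 =478
r55=110111 pc5: +32 =510
r56=111000 pc3: +8 =518
r57=111001 pc4: +16 =534
r58=111010 pc4: +16 =550
r59=111011 pc5: +32 =582
r60=111100 pc4: +16 =598
r61=111101 pc5: +32 =630
r62=111110 pc5: +32 =662
r63=111111 pc6: +64 =726
r64=1000000 pc1: +2 =728
r65=1000001 pc2: +4 =732
r66=1000010 pc2: +4 =736
r67=1000011 pc3: +8 =744
r68=1000100 pc2: +4 =748
r69=1000101 pc3: +8 =756
r70=1000110 pc3: +8 =764
r71=1000111 pc4: +16 =780
r72=1001000 pc2: +4 =784
r73=1001001 pc3: +8 =792
r74=1001010 pc3: +8 =800
r75=1001011 pc4: +16 =816
r76=1001100 pc3: +8 =824
r77=1001101 pc4: +16 =840
r78=1001110 pc4: +16 =856
r79=1001111 pc5: +32 =888
r80=1010000 pc2: +4 =892
r81=1010001 pc3: +8 =900
r82=1010010 pc3: +8 =908
r83=1010011 pc4: +16 =924
r84=1010100 pc3: +8 =932
r85=1010101 pc4: +16 =948
r86=1010110 pc4: +16 =964
r87=1010111 pc5: +32 =996
r88=1011000 pc3: +8 =1004
r89=1011001 pc4: +16 =1020
r90=1011010 pc4: +16 =1036
r91=1011011 pc5: +32 =1068
r92=1011100 pc4: +16 =1084
r93=1011101 pc5: +32 =1116
r94=1011110 pc5: +32 =1148
r95=1011111 pc6: +64 =1212
r96=1100000 pc2: +4 =1216
r97=1100001 pc3: +8 =1224
r98=1100010 pc3: +8 =1232
r99=1100011 pc4: +16 =1248
r100=1100100 pc3: +8 =1256
r101=1100101 pc4: +16 =1272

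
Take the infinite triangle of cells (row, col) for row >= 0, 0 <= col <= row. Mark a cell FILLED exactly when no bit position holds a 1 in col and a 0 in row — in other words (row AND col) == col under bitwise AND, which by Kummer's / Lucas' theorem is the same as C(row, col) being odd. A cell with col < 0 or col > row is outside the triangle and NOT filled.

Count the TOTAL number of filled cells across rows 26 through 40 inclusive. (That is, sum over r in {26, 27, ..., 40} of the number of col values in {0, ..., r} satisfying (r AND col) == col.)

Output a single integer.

r26=11010 pc3: +8 =8
r27=11011 pc4: +16 =24
r28=11100 pc3: +8 =32
r29=11101 pc4: +16 =48
r30=11110 pc4: +16 =64
r31=11111 pc5: +32 =96
r32=100000 pc1: +2 =98
r33=100001 pc2: +4 =102
r34=100010 pc2: +4 =106
r35=100011 pc3: +8 =114
r36=100100 pc2: +4 =118
r37=100101 pc3: +8 =126
r38=100110 pc3: +8 =134
r39=100111 pc4: +16 =150
r40=101000 pc2: +4 =154

Answer: 154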